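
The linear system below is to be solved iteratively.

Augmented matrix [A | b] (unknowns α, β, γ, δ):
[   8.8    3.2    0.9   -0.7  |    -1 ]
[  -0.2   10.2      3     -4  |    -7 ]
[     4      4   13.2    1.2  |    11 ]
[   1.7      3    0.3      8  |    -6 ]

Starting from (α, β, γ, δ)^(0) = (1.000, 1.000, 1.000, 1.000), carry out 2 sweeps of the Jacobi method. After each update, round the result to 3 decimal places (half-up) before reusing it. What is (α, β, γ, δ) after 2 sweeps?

Iteration 1:
  α = (-1 - (3.2)·1.000 - (0.9)·1.000 - (-0.7)·1.000) / (8.8) = -0.500
  β = (-7 - (-0.2)·1.000 - (3)·1.000 - (-4)·1.000) / (10.2) = -0.569
  γ = (11 - (4)·1.000 - (4)·1.000 - (1.2)·1.000) / (13.2) = 0.136
  δ = (-6 - (1.7)·1.000 - (3)·1.000 - (0.3)·1.000) / (8) = -1.375
Iteration 2:
  α = (-1 - (3.2)·-0.569 - (0.9)·0.136 - (-0.7)·-1.375) / (8.8) = -0.030
  β = (-7 - (-0.2)·-0.500 - (3)·0.136 - (-4)·-1.375) / (10.2) = -1.275
  γ = (11 - (4)·-0.500 - (4)·-0.569 - (1.2)·-1.375) / (13.2) = 1.282
  δ = (-6 - (1.7)·-0.500 - (3)·-0.569 - (0.3)·0.136) / (8) = -0.435

(-0.030, -1.275, 1.282, -0.435)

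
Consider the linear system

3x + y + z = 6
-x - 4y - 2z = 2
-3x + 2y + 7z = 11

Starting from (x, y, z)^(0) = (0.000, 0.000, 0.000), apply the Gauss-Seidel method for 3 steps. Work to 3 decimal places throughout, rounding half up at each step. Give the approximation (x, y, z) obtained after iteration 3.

(1.799, -2.358, 3.016)

Iteration 1:
  x = (6 - (1)·0.000 - (1)·0.000) / (3) = 2.000
  y = (2 - (-1)·2.000 - (-2)·0.000) / (-4) = -1.000
  z = (11 - (-3)·2.000 - (2)·-1.000) / (7) = 2.714
Iteration 2:
  x = (6 - (1)·-1.000 - (1)·2.714) / (3) = 1.429
  y = (2 - (-1)·1.429 - (-2)·2.714) / (-4) = -2.214
  z = (11 - (-3)·1.429 - (2)·-2.214) / (7) = 2.816
Iteration 3:
  x = (6 - (1)·-2.214 - (1)·2.816) / (3) = 1.799
  y = (2 - (-1)·1.799 - (-2)·2.816) / (-4) = -2.358
  z = (11 - (-3)·1.799 - (2)·-2.358) / (7) = 3.016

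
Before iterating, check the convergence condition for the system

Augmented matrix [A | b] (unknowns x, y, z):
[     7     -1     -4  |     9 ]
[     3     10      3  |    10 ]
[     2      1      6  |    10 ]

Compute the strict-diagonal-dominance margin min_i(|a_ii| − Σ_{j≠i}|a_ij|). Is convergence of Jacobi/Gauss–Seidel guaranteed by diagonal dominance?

2

row 1: |7| − (1+4) = 2
row 2: |10| − (3+3) = 4
row 3: |6| − (2+1) = 3
minimum over rows = 2 → strictly diagonally dominant (convergence guaranteed)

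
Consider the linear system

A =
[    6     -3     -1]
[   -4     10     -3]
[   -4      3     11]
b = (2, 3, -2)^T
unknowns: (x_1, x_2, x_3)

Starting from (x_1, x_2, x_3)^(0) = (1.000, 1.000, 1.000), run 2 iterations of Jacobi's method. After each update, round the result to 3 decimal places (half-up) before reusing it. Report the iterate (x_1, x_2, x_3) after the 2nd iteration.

(0.818, 0.673, -0.091)

Iteration 1:
  x_1 = (2 - (-3)·1.000 - (-1)·1.000) / (6) = 1.000
  x_2 = (3 - (-4)·1.000 - (-3)·1.000) / (10) = 1.000
  x_3 = (-2 - (-4)·1.000 - (3)·1.000) / (11) = -0.091
Iteration 2:
  x_1 = (2 - (-3)·1.000 - (-1)·-0.091) / (6) = 0.818
  x_2 = (3 - (-4)·1.000 - (-3)·-0.091) / (10) = 0.673
  x_3 = (-2 - (-4)·1.000 - (3)·1.000) / (11) = -0.091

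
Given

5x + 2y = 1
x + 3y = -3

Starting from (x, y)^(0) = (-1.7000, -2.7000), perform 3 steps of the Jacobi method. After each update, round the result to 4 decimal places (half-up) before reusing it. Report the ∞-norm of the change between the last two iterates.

Iteration 1:
  x = (1 - (2)·-2.7000) / (5) = 1.2800
  y = (-3 - (1)·-1.7000) / (3) = -0.4333
Iteration 2:
  x = (1 - (2)·-0.4333) / (5) = 0.3733
  y = (-3 - (1)·1.2800) / (3) = -1.4267
Iteration 3:
  x = (1 - (2)·-1.4267) / (5) = 0.7707
  y = (-3 - (1)·0.3733) / (3) = -1.1244
Change: (0.3974, 0.3023) → max |·| = 0.3974

0.3974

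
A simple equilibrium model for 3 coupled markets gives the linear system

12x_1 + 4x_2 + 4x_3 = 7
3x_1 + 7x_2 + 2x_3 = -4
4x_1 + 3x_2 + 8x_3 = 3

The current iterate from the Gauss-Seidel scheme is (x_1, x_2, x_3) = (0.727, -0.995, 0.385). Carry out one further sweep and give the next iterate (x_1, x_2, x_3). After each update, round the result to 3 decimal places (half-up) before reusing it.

(0.787, -1.019, 0.364)

One sweep:
  x_1 = (7 - (4)·-0.995 - (4)·0.385) / (12) = 0.787
  x_2 = (-4 - (3)·0.787 - (2)·0.385) / (7) = -1.019
  x_3 = (3 - (4)·0.787 - (3)·-1.019) / (8) = 0.364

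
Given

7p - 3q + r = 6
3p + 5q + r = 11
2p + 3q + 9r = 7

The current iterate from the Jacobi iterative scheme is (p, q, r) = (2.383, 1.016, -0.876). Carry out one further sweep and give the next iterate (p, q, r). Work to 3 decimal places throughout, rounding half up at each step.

One sweep:
  p = (6 - (-3)·1.016 - (1)·-0.876) / (7) = 1.418
  q = (11 - (3)·2.383 - (1)·-0.876) / (5) = 0.945
  r = (7 - (2)·2.383 - (3)·1.016) / (9) = -0.090

(1.418, 0.945, -0.090)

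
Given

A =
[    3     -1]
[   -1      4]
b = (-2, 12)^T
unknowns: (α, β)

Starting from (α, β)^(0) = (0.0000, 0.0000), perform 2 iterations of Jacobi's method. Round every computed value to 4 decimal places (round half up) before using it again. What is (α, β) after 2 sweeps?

Iteration 1:
  α = (-2 - (-1)·0.0000) / (3) = -0.6667
  β = (12 - (-1)·0.0000) / (4) = 3.0000
Iteration 2:
  α = (-2 - (-1)·3.0000) / (3) = 0.3333
  β = (12 - (-1)·-0.6667) / (4) = 2.8333

(0.3333, 2.8333)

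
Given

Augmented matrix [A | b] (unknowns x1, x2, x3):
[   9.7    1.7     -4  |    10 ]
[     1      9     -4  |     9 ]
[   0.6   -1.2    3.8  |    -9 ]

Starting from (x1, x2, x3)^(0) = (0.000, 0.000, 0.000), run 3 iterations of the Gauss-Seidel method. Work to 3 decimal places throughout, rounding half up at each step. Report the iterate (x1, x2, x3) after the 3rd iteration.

Iteration 1:
  x1 = (10 - (1.7)·0.000 - (-4)·0.000) / (9.7) = 1.031
  x2 = (9 - (1)·1.031 - (-4)·0.000) / (9) = 0.885
  x3 = (-9 - (0.6)·1.031 - (-1.2)·0.885) / (3.8) = -2.252
Iteration 2:
  x1 = (10 - (1.7)·0.885 - (-4)·-2.252) / (9.7) = -0.053
  x2 = (9 - (1)·-0.053 - (-4)·-2.252) / (9) = 0.005
  x3 = (-9 - (0.6)·-0.053 - (-1.2)·0.005) / (3.8) = -2.358
Iteration 3:
  x1 = (10 - (1.7)·0.005 - (-4)·-2.358) / (9.7) = 0.058
  x2 = (9 - (1)·0.058 - (-4)·-2.358) / (9) = -0.054
  x3 = (-9 - (0.6)·0.058 - (-1.2)·-0.054) / (3.8) = -2.395

(0.058, -0.054, -2.395)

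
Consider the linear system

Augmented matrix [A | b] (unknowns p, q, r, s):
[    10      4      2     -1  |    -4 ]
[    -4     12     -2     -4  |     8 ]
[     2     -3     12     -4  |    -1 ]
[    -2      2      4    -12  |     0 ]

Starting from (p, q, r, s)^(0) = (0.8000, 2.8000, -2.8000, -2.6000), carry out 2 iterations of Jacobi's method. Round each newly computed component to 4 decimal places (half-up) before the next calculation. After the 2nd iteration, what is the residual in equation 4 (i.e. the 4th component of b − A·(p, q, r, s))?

0.3880

Iteration 1:
  p = (-4 - (4)·2.8000 - (2)·-2.8000 - (-1)·-2.6000) / (10) = -1.2200
  q = (8 - (-4)·0.8000 - (-2)·-2.8000 - (-4)·-2.6000) / (12) = -0.4000
  r = (-1 - (2)·0.8000 - (-3)·2.8000 - (-4)·-2.6000) / (12) = -0.3833
  s = (0 - (-2)·0.8000 - (2)·2.8000 - (4)·-2.8000) / (-12) = -0.6000
Iteration 2:
  p = (-4 - (4)·-0.4000 - (2)·-0.3833 - (-1)·-0.6000) / (10) = -0.2233
  q = (8 - (-4)·-1.2200 - (-2)·-0.3833 - (-4)·-0.6000) / (12) = -0.0039
  r = (-1 - (2)·-1.2200 - (-3)·-0.4000 - (-4)·-0.6000) / (12) = -0.1800
  s = (0 - (-2)·-1.2200 - (2)·-0.4000 - (4)·-0.3833) / (-12) = 0.0089
Residual b − A·x = (-1.3825, 6.8292, 1.6305, 0.3880)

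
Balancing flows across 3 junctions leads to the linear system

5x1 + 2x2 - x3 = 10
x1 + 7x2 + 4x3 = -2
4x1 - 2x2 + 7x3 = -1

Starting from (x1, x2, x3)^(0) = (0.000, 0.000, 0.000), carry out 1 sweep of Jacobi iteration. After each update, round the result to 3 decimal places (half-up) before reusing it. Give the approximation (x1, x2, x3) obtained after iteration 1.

Iteration 1:
  x1 = (10 - (2)·0.000 - (-1)·0.000) / (5) = 2.000
  x2 = (-2 - (1)·0.000 - (4)·0.000) / (7) = -0.286
  x3 = (-1 - (4)·0.000 - (-2)·0.000) / (7) = -0.143

(2.000, -0.286, -0.143)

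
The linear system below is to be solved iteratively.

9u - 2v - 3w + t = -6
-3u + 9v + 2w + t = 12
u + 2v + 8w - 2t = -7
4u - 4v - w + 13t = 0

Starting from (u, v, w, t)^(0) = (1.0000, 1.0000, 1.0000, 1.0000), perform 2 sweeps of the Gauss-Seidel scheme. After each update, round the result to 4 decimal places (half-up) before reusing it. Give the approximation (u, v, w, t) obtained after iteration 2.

(-0.7693, 1.2289, -1.0137, 0.5369)

Iteration 1:
  u = (-6 - (-2)·1.0000 - (-3)·1.0000 - (1)·1.0000) / (9) = -0.2222
  v = (12 - (-3)·-0.2222 - (2)·1.0000 - (1)·1.0000) / (9) = 0.9259
  w = (-7 - (1)·-0.2222 - (2)·0.9259 - (-2)·1.0000) / (8) = -0.8287
  t = (0 - (4)·-0.2222 - (-4)·0.9259 - (-1)·-0.8287) / (13) = 0.2895
Iteration 2:
  u = (-6 - (-2)·0.9259 - (-3)·-0.8287 - (1)·0.2895) / (9) = -0.7693
  v = (12 - (-3)·-0.7693 - (2)·-0.8287 - (1)·0.2895) / (9) = 1.2289
  w = (-7 - (1)·-0.7693 - (2)·1.2289 - (-2)·0.2895) / (8) = -1.0137
  t = (0 - (4)·-0.7693 - (-4)·1.2289 - (-1)·-1.0137) / (13) = 0.5369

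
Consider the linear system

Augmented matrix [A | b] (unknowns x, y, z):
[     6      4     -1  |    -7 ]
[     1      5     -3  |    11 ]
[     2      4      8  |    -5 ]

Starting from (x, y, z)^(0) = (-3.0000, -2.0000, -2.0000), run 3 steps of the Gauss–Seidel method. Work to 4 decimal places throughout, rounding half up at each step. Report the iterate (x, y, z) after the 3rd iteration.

(-2.6467, 2.0758, -1.0012)

Iteration 1:
  x = (-7 - (4)·-2.0000 - (-1)·-2.0000) / (6) = -0.1667
  y = (11 - (1)·-0.1667 - (-3)·-2.0000) / (5) = 1.0333
  z = (-5 - (2)·-0.1667 - (4)·1.0333) / (8) = -1.1000
Iteration 2:
  x = (-7 - (4)·1.0333 - (-1)·-1.1000) / (6) = -2.0389
  y = (11 - (1)·-2.0389 - (-3)·-1.1000) / (5) = 1.9478
  z = (-5 - (2)·-2.0389 - (4)·1.9478) / (8) = -1.0892
Iteration 3:
  x = (-7 - (4)·1.9478 - (-1)·-1.0892) / (6) = -2.6467
  y = (11 - (1)·-2.6467 - (-3)·-1.0892) / (5) = 2.0758
  z = (-5 - (2)·-2.6467 - (4)·2.0758) / (8) = -1.0012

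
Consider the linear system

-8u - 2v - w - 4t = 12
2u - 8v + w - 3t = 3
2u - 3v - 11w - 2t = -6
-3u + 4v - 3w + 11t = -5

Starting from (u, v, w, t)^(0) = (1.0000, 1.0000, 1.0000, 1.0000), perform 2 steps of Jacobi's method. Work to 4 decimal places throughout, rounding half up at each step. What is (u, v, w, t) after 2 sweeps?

Iteration 1:
  u = (12 - (-2)·1.0000 - (-1)·1.0000 - (-4)·1.0000) / (-8) = -2.3750
  v = (3 - (2)·1.0000 - (1)·1.0000 - (-3)·1.0000) / (-8) = -0.3750
  w = (-6 - (2)·1.0000 - (-3)·1.0000 - (-2)·1.0000) / (-11) = 0.2727
  t = (-5 - (-3)·1.0000 - (4)·1.0000 - (-3)·1.0000) / (11) = -0.2727
Iteration 2:
  u = (12 - (-2)·-0.3750 - (-1)·0.2727 - (-4)·-0.2727) / (-8) = -1.3040
  v = (3 - (2)·-2.3750 - (1)·0.2727 - (-3)·-0.2727) / (-8) = -0.8324
  w = (-6 - (2)·-2.3750 - (-3)·-0.3750 - (-2)·-0.2727) / (-11) = 0.2655
  t = (-5 - (-3)·-2.3750 - (4)·-0.3750 - (-3)·0.2727) / (11) = -0.8915

(-1.3040, -0.8324, 0.2655, -0.8915)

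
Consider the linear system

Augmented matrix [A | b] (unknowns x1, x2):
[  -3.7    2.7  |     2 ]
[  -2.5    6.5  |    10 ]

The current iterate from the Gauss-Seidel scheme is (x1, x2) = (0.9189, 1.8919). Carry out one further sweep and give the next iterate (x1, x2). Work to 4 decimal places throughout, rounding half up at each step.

One sweep:
  x1 = (2 - (2.7)·1.8919) / (-3.7) = 0.8400
  x2 = (10 - (-2.5)·0.8400) / (6.5) = 1.8615

(0.8400, 1.8615)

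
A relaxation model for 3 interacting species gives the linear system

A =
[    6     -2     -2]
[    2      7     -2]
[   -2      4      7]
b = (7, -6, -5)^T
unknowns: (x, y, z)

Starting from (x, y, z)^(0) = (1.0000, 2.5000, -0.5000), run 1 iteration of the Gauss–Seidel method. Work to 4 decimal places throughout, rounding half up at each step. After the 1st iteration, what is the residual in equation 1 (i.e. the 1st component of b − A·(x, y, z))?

-5.6868

Iteration 1:
  x = (7 - (-2)·2.5000 - (-2)·-0.5000) / (6) = 1.8333
  y = (-6 - (2)·1.8333 - (-2)·-0.5000) / (7) = -1.5238
  z = (-5 - (-2)·1.8333 - (4)·-1.5238) / (7) = 0.6803
Residual b − A·x = (-5.6868, 2.3606, -0.0003)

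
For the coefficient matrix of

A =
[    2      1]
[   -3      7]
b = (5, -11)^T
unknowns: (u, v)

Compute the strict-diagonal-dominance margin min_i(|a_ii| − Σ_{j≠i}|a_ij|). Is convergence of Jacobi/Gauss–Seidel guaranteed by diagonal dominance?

row 1: |2| − (1) = 1
row 2: |7| − (3) = 4
minimum over rows = 1 → strictly diagonally dominant (convergence guaranteed)

1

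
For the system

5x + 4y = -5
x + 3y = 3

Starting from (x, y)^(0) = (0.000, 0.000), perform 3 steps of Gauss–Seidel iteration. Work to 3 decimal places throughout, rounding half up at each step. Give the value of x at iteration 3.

-2.351

Iteration 1:
  x = (-5 - (4)·0.000) / (5) = -1.000
  y = (3 - (1)·-1.000) / (3) = 1.333
Iteration 2:
  x = (-5 - (4)·1.333) / (5) = -2.066
  y = (3 - (1)·-2.066) / (3) = 1.689
Iteration 3:
  x = (-5 - (4)·1.689) / (5) = -2.351
  y = (3 - (1)·-2.351) / (3) = 1.784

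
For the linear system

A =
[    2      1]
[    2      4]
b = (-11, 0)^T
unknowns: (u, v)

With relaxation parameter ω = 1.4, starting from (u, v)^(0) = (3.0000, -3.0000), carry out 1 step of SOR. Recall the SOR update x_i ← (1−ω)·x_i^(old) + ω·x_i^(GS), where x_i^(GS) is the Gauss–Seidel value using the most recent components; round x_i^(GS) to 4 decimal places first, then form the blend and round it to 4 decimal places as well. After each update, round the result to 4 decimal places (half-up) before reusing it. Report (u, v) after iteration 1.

(-6.8000, 5.9600)

Iteration 1:
  u: GS value = (-11 - (1)·-3.0000) / (2) = -4.0000;  u ← (1−ω)·3.0000 + ω·-4.0000 = -6.8000
  v: GS value = (0 - (2)·-6.8000) / (4) = 3.4000;  v ← (1−ω)·-3.0000 + ω·3.4000 = 5.9600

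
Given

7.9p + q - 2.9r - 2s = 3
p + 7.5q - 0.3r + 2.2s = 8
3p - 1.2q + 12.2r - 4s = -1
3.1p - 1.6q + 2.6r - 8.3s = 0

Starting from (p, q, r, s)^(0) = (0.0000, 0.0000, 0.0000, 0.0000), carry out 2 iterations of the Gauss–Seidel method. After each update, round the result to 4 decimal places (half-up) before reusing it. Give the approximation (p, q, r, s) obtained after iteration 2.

(0.2038, 1.0593, -0.0534, -0.1448)

Iteration 1:
  p = (3 - (1)·0.0000 - (-2.9)·0.0000 - (-2)·0.0000) / (7.9) = 0.3797
  q = (8 - (1)·0.3797 - (-0.3)·0.0000 - (2.2)·0.0000) / (7.5) = 1.0160
  r = (-1 - (3)·0.3797 - (-1.2)·1.0160 - (-4)·0.0000) / (12.2) = -0.0754
  s = (0 - (3.1)·0.3797 - (-1.6)·1.0160 - (2.6)·-0.0754) / (-8.3) = -0.0777
Iteration 2:
  p = (3 - (1)·1.0160 - (-2.9)·-0.0754 - (-2)·-0.0777) / (7.9) = 0.2038
  q = (8 - (1)·0.2038 - (-0.3)·-0.0754 - (2.2)·-0.0777) / (7.5) = 1.0593
  r = (-1 - (3)·0.2038 - (-1.2)·1.0593 - (-4)·-0.0777) / (12.2) = -0.0534
  s = (0 - (3.1)·0.2038 - (-1.6)·1.0593 - (2.6)·-0.0534) / (-8.3) = -0.1448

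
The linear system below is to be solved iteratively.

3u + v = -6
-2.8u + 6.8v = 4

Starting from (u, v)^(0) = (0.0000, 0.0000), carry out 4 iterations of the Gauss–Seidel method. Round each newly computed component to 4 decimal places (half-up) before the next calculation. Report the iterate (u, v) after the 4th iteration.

(-1.9309, -0.2068)

Iteration 1:
  u = (-6 - (1)·0.0000) / (3) = -2.0000
  v = (4 - (-2.8)·-2.0000) / (6.8) = -0.2353
Iteration 2:
  u = (-6 - (1)·-0.2353) / (3) = -1.9216
  v = (4 - (-2.8)·-1.9216) / (6.8) = -0.2030
Iteration 3:
  u = (-6 - (1)·-0.2030) / (3) = -1.9323
  v = (4 - (-2.8)·-1.9323) / (6.8) = -0.2074
Iteration 4:
  u = (-6 - (1)·-0.2074) / (3) = -1.9309
  v = (4 - (-2.8)·-1.9309) / (6.8) = -0.2068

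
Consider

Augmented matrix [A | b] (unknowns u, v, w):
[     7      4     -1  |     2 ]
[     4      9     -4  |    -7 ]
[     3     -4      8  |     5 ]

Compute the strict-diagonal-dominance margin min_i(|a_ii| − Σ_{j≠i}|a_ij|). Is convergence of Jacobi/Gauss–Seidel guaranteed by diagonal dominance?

1

row 1: |7| − (4+1) = 2
row 2: |9| − (4+4) = 1
row 3: |8| − (3+4) = 1
minimum over rows = 1 → strictly diagonally dominant (convergence guaranteed)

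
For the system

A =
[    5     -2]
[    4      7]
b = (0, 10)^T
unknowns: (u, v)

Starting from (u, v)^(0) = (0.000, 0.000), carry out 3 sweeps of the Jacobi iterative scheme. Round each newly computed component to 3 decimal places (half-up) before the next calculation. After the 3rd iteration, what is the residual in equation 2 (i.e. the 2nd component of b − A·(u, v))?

-0.002

Iteration 1:
  u = (0 - (-2)·0.000) / (5) = 0.000
  v = (10 - (4)·0.000) / (7) = 1.429
Iteration 2:
  u = (0 - (-2)·1.429) / (5) = 0.572
  v = (10 - (4)·0.000) / (7) = 1.429
Iteration 3:
  u = (0 - (-2)·1.429) / (5) = 0.572
  v = (10 - (4)·0.572) / (7) = 1.102
Residual b − A·x = (-0.656, -0.002)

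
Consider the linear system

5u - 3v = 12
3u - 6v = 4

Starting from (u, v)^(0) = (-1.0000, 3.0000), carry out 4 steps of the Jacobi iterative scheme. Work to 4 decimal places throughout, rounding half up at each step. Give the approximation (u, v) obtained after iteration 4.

Iteration 1:
  u = (12 - (-3)·3.0000) / (5) = 4.2000
  v = (4 - (3)·-1.0000) / (-6) = -1.1667
Iteration 2:
  u = (12 - (-3)·-1.1667) / (5) = 1.7000
  v = (4 - (3)·4.2000) / (-6) = 1.4333
Iteration 3:
  u = (12 - (-3)·1.4333) / (5) = 3.2600
  v = (4 - (3)·1.7000) / (-6) = 0.1833
Iteration 4:
  u = (12 - (-3)·0.1833) / (5) = 2.5100
  v = (4 - (3)·3.2600) / (-6) = 0.9633

(2.5100, 0.9633)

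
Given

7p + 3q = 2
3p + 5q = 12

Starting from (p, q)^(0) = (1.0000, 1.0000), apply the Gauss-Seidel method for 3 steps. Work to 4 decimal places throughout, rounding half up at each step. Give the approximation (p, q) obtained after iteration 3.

(-0.9433, 2.9660)

Iteration 1:
  p = (2 - (3)·1.0000) / (7) = -0.1429
  q = (12 - (3)·-0.1429) / (5) = 2.4857
Iteration 2:
  p = (2 - (3)·2.4857) / (7) = -0.7796
  q = (12 - (3)·-0.7796) / (5) = 2.8678
Iteration 3:
  p = (2 - (3)·2.8678) / (7) = -0.9433
  q = (12 - (3)·-0.9433) / (5) = 2.9660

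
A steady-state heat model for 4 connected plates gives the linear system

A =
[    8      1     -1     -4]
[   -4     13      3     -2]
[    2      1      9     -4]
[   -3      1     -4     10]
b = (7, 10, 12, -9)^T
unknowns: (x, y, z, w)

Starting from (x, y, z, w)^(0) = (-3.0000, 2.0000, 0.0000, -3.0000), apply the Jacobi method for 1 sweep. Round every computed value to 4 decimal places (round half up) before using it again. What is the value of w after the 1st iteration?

-2.0000

Iteration 1:
  x = (7 - (1)·2.0000 - (-1)·0.0000 - (-4)·-3.0000) / (8) = -0.8750
  y = (10 - (-4)·-3.0000 - (3)·0.0000 - (-2)·-3.0000) / (13) = -0.6154
  z = (12 - (2)·-3.0000 - (1)·2.0000 - (-4)·-3.0000) / (9) = 0.4444
  w = (-9 - (-3)·-3.0000 - (1)·2.0000 - (-4)·0.0000) / (10) = -2.0000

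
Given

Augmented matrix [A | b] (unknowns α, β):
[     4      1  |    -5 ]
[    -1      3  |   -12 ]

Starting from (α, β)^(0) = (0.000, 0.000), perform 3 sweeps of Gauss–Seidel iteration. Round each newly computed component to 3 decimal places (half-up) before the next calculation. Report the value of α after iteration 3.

Iteration 1:
  α = (-5 - (1)·0.000) / (4) = -1.250
  β = (-12 - (-1)·-1.250) / (3) = -4.417
Iteration 2:
  α = (-5 - (1)·-4.417) / (4) = -0.146
  β = (-12 - (-1)·-0.146) / (3) = -4.049
Iteration 3:
  α = (-5 - (1)·-4.049) / (4) = -0.238
  β = (-12 - (-1)·-0.238) / (3) = -4.079

-0.238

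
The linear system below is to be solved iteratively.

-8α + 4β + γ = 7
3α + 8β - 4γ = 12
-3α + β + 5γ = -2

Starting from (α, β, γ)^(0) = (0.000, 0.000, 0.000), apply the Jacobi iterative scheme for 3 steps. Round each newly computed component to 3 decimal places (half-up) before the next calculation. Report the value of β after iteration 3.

Iteration 1:
  α = (7 - (4)·0.000 - (1)·0.000) / (-8) = -0.875
  β = (12 - (3)·0.000 - (-4)·0.000) / (8) = 1.500
  γ = (-2 - (-3)·0.000 - (1)·0.000) / (5) = -0.400
Iteration 2:
  α = (7 - (4)·1.500 - (1)·-0.400) / (-8) = -0.175
  β = (12 - (3)·-0.875 - (-4)·-0.400) / (8) = 1.628
  γ = (-2 - (-3)·-0.875 - (1)·1.500) / (5) = -1.225
Iteration 3:
  α = (7 - (4)·1.628 - (1)·-1.225) / (-8) = -0.214
  β = (12 - (3)·-0.175 - (-4)·-1.225) / (8) = 0.953
  γ = (-2 - (-3)·-0.175 - (1)·1.628) / (5) = -0.831

0.953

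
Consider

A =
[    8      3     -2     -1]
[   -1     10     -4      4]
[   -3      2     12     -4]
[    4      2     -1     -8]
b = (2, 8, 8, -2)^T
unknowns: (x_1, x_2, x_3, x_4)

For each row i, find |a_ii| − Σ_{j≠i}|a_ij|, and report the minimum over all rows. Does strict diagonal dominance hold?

1

row 1: |8| − (3+2+1) = 2
row 2: |10| − (1+4+4) = 1
row 3: |12| − (3+2+4) = 3
row 4: |-8| − (4+2+1) = 1
minimum over rows = 1 → strictly diagonally dominant (convergence guaranteed)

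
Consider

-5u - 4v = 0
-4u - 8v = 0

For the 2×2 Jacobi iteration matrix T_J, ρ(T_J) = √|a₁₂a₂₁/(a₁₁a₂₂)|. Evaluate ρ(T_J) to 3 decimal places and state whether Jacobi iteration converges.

a₁₂a₂₁/(a₁₁a₂₂) = (-4)·(-4) / ((-5)·(-8)) = 0.400000
ρ = √|0.400000| = √0.400000 = 0.632
ρ < 1, so Jacobi converges

0.632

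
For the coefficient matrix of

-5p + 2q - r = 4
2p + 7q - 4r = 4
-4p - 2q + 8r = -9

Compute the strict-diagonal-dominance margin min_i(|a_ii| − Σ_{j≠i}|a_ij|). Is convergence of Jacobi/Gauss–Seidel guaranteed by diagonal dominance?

1

row 1: |-5| − (2+1) = 2
row 2: |7| − (2+4) = 1
row 3: |8| − (4+2) = 2
minimum over rows = 1 → strictly diagonally dominant (convergence guaranteed)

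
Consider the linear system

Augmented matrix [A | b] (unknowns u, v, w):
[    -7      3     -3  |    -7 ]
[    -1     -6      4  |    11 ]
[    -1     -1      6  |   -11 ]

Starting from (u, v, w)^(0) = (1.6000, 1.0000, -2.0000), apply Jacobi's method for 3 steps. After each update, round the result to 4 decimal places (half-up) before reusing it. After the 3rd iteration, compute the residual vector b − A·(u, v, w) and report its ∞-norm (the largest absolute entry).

1.6377

Iteration 1:
  u = (-7 - (3)·1.0000 - (-3)·-2.0000) / (-7) = 2.2857
  v = (11 - (-1)·1.6000 - (4)·-2.0000) / (-6) = -3.4333
  w = (-11 - (-1)·1.6000 - (-1)·1.0000) / (6) = -1.4000
Iteration 2:
  u = (-7 - (3)·-3.4333 - (-3)·-1.4000) / (-7) = 0.1286
  v = (11 - (-1)·2.2857 - (4)·-1.4000) / (-6) = -3.1476
  w = (-11 - (-1)·2.2857 - (-1)·-3.4333) / (6) = -2.0246
Iteration 3:
  u = (-7 - (3)·-3.1476 - (-3)·-2.0246) / (-7) = 0.5187
  v = (11 - (-1)·0.1286 - (4)·-2.0246) / (-6) = -3.2045
  w = (-11 - (-1)·0.1286 - (-1)·-3.1476) / (6) = -2.3365
Residual b − A·x = (-0.7651, 1.6377, 0.3332); ∞-norm = 1.6377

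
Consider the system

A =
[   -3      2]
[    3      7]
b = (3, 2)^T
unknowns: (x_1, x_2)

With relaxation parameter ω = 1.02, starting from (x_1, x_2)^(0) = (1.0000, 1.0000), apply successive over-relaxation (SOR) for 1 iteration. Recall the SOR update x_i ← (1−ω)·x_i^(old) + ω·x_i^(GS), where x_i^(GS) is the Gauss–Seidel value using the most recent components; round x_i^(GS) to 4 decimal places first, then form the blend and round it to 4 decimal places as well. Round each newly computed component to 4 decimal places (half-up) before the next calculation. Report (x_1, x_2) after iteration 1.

(-0.3600, 0.4288)

Iteration 1:
  x_1: GS value = (3 - (2)·1.0000) / (-3) = -0.3333;  x_1 ← (1−ω)·1.0000 + ω·-0.3333 = -0.3600
  x_2: GS value = (2 - (3)·-0.3600) / (7) = 0.4400;  x_2 ← (1−ω)·1.0000 + ω·0.4400 = 0.4288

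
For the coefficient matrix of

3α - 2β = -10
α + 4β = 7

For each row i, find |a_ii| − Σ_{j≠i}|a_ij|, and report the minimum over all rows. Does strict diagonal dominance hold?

row 1: |3| − (2) = 1
row 2: |4| − (1) = 3
minimum over rows = 1 → strictly diagonally dominant (convergence guaranteed)

1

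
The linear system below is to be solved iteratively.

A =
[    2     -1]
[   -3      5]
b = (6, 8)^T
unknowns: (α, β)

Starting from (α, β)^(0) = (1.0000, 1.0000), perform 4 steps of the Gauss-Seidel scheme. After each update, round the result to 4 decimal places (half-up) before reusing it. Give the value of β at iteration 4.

Iteration 1:
  α = (6 - (-1)·1.0000) / (2) = 3.5000
  β = (8 - (-3)·3.5000) / (5) = 3.7000
Iteration 2:
  α = (6 - (-1)·3.7000) / (2) = 4.8500
  β = (8 - (-3)·4.8500) / (5) = 4.5100
Iteration 3:
  α = (6 - (-1)·4.5100) / (2) = 5.2550
  β = (8 - (-3)·5.2550) / (5) = 4.7530
Iteration 4:
  α = (6 - (-1)·4.7530) / (2) = 5.3765
  β = (8 - (-3)·5.3765) / (5) = 4.8259

4.8259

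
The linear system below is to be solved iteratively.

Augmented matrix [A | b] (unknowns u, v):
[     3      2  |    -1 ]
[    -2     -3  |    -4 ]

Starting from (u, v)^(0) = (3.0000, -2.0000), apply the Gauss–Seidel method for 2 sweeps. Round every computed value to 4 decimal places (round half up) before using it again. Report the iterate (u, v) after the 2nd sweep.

(-0.7778, 1.8519)

Iteration 1:
  u = (-1 - (2)·-2.0000) / (3) = 1.0000
  v = (-4 - (-2)·1.0000) / (-3) = 0.6667
Iteration 2:
  u = (-1 - (2)·0.6667) / (3) = -0.7778
  v = (-4 - (-2)·-0.7778) / (-3) = 1.8519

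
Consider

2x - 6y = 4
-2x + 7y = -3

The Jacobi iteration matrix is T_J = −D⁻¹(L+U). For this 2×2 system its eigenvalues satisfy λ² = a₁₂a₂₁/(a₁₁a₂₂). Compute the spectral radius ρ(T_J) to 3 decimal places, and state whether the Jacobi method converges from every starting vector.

a₁₂a₂₁/(a₁₁a₂₂) = (-6)·(-2) / ((2)·(7)) = 0.857143
ρ = √|0.857143| = √0.857143 = 0.926
ρ < 1, so Jacobi converges

0.926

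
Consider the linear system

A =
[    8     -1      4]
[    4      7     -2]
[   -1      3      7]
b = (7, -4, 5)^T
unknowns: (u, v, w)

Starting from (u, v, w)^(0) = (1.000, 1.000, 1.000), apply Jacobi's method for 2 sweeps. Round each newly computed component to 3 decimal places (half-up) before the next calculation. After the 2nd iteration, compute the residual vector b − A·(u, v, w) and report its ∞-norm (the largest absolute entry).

2.771

Iteration 1:
  u = (7 - (-1)·1.000 - (4)·1.000) / (8) = 0.500
  v = (-4 - (4)·1.000 - (-2)·1.000) / (7) = -0.857
  w = (5 - (-1)·1.000 - (3)·1.000) / (7) = 0.429
Iteration 2:
  u = (7 - (-1)·-0.857 - (4)·0.429) / (8) = 0.553
  v = (-4 - (4)·0.500 - (-2)·0.429) / (7) = -0.735
  w = (5 - (-1)·0.500 - (3)·-0.857) / (7) = 1.153
Residual b − A·x = (-2.771, 1.239, -0.313); ∞-norm = 2.771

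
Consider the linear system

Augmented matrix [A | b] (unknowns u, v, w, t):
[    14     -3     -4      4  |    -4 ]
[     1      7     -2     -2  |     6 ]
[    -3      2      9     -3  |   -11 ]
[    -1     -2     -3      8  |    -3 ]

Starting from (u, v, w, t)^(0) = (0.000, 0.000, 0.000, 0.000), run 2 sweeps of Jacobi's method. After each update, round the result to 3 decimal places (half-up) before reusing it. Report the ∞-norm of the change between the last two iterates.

Iteration 1:
  u = (-4 - (-3)·0.000 - (-4)·0.000 - (4)·0.000) / (14) = -0.286
  v = (6 - (1)·0.000 - (-2)·0.000 - (-2)·0.000) / (7) = 0.857
  w = (-11 - (-3)·0.000 - (2)·0.000 - (-3)·0.000) / (9) = -1.222
  t = (-3 - (-1)·0.000 - (-2)·0.000 - (-3)·0.000) / (8) = -0.375
Iteration 2:
  u = (-4 - (-3)·0.857 - (-4)·-1.222 - (4)·-0.375) / (14) = -0.344
  v = (6 - (1)·-0.286 - (-2)·-1.222 - (-2)·-0.375) / (7) = 0.442
  w = (-11 - (-3)·-0.286 - (2)·0.857 - (-3)·-0.375) / (9) = -1.633
  t = (-3 - (-1)·-0.286 - (-2)·0.857 - (-3)·-1.222) / (8) = -0.655
Change: (-0.058, -0.415, -0.411, -0.280) → max |·| = 0.415

0.415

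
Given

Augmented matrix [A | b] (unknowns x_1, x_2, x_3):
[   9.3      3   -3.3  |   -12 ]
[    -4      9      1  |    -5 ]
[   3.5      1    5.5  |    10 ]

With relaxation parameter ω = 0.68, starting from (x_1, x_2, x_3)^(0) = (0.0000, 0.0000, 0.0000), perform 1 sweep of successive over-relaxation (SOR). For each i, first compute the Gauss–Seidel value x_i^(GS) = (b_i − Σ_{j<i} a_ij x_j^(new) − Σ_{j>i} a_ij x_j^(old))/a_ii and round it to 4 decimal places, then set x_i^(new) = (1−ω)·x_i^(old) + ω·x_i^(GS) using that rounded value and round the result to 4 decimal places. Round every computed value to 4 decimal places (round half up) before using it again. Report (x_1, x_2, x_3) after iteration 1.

(-0.8774, -0.6429, 1.6955)

Iteration 1:
  x_1: GS value = (-12 - (3)·0.0000 - (-3.3)·0.0000) / (9.3) = -1.2903;  x_1 ← (1−ω)·0.0000 + ω·-1.2903 = -0.8774
  x_2: GS value = (-5 - (-4)·-0.8774 - (1)·0.0000) / (9) = -0.9455;  x_2 ← (1−ω)·0.0000 + ω·-0.9455 = -0.6429
  x_3: GS value = (10 - (3.5)·-0.8774 - (1)·-0.6429) / (5.5) = 2.4934;  x_3 ← (1−ω)·0.0000 + ω·2.4934 = 1.6955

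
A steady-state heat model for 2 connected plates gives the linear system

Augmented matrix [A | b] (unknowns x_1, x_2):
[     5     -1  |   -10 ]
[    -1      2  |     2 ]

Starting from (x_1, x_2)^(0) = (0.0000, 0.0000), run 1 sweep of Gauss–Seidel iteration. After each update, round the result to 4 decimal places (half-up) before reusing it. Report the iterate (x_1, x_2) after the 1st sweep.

Iteration 1:
  x_1 = (-10 - (-1)·0.0000) / (5) = -2.0000
  x_2 = (2 - (-1)·-2.0000) / (2) = 0.0000

(-2.0000, 0.0000)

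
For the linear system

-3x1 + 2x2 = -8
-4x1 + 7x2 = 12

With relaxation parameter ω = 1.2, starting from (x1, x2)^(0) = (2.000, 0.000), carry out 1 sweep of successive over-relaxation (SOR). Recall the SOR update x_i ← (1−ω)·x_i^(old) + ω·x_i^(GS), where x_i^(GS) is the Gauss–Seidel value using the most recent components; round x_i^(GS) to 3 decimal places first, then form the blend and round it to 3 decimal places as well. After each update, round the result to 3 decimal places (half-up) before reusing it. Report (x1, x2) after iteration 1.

(2.800, 3.977)

Iteration 1:
  x1: GS value = (-8 - (2)·0.000) / (-3) = 2.667;  x1 ← (1−ω)·2.000 + ω·2.667 = 2.800
  x2: GS value = (12 - (-4)·2.800) / (7) = 3.314;  x2 ← (1−ω)·0.000 + ω·3.314 = 3.977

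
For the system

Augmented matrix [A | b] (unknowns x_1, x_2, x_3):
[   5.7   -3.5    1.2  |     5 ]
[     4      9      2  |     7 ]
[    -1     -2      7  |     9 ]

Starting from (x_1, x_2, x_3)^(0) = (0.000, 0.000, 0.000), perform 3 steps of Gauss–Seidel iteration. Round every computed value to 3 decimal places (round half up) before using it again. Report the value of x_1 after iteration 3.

Iteration 1:
  x_1 = (5 - (-3.5)·0.000 - (1.2)·0.000) / (5.7) = 0.877
  x_2 = (7 - (4)·0.877 - (2)·0.000) / (9) = 0.388
  x_3 = (9 - (-1)·0.877 - (-2)·0.388) / (7) = 1.522
Iteration 2:
  x_1 = (5 - (-3.5)·0.388 - (1.2)·1.522) / (5.7) = 0.795
  x_2 = (7 - (4)·0.795 - (2)·1.522) / (9) = 0.086
  x_3 = (9 - (-1)·0.795 - (-2)·0.086) / (7) = 1.424
Iteration 3:
  x_1 = (5 - (-3.5)·0.086 - (1.2)·1.424) / (5.7) = 0.630
  x_2 = (7 - (4)·0.630 - (2)·1.424) / (9) = 0.181
  x_3 = (9 - (-1)·0.630 - (-2)·0.181) / (7) = 1.427

0.630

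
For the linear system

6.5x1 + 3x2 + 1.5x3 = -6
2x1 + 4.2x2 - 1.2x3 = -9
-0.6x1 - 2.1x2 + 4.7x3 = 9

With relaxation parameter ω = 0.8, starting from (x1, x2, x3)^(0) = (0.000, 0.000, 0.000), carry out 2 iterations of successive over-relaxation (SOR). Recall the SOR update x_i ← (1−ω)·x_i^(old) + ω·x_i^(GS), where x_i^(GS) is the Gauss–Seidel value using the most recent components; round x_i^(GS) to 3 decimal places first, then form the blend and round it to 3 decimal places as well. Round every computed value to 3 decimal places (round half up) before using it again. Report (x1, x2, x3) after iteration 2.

Iteration 1:
  x1: GS value = (-6 - (3)·0.000 - (1.5)·0.000) / (6.5) = -0.923;  x1 ← (1−ω)·0.000 + ω·-0.923 = -0.738
  x2: GS value = (-9 - (2)·-0.738 - (-1.2)·0.000) / (4.2) = -1.791;  x2 ← (1−ω)·0.000 + ω·-1.791 = -1.433
  x3: GS value = (9 - (-0.6)·-0.738 - (-2.1)·-1.433) / (4.7) = 1.180;  x3 ← (1−ω)·0.000 + ω·1.180 = 0.944
Iteration 2:
  x1: GS value = (-6 - (3)·-1.433 - (1.5)·0.944) / (6.5) = -0.480;  x1 ← (1−ω)·-0.738 + ω·-0.480 = -0.532
  x2: GS value = (-9 - (2)·-0.532 - (-1.2)·0.944) / (4.2) = -1.620;  x2 ← (1−ω)·-1.433 + ω·-1.620 = -1.583
  x3: GS value = (9 - (-0.6)·-0.532 - (-2.1)·-1.583) / (4.7) = 1.140;  x3 ← (1−ω)·0.944 + ω·1.140 = 1.101

(-0.532, -1.583, 1.101)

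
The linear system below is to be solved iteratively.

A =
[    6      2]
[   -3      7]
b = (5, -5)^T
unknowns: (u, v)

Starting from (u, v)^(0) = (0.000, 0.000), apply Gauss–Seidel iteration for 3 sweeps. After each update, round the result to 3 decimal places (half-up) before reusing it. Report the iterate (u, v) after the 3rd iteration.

Iteration 1:
  u = (5 - (2)·0.000) / (6) = 0.833
  v = (-5 - (-3)·0.833) / (7) = -0.357
Iteration 2:
  u = (5 - (2)·-0.357) / (6) = 0.952
  v = (-5 - (-3)·0.952) / (7) = -0.306
Iteration 3:
  u = (5 - (2)·-0.306) / (6) = 0.935
  v = (-5 - (-3)·0.935) / (7) = -0.314

(0.935, -0.314)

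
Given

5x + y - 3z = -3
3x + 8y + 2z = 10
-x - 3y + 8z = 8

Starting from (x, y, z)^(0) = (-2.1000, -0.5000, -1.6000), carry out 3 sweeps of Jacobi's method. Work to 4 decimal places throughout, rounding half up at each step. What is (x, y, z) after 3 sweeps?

Iteration 1:
  x = (-3 - (1)·-0.5000 - (-3)·-1.6000) / (5) = -1.4600
  y = (10 - (3)·-2.1000 - (2)·-1.6000) / (8) = 2.4375
  z = (8 - (-1)·-2.1000 - (-3)·-0.5000) / (8) = 0.5500
Iteration 2:
  x = (-3 - (1)·2.4375 - (-3)·0.5500) / (5) = -0.7575
  y = (10 - (3)·-1.4600 - (2)·0.5500) / (8) = 1.6600
  z = (8 - (-1)·-1.4600 - (-3)·2.4375) / (8) = 1.7316
Iteration 3:
  x = (-3 - (1)·1.6600 - (-3)·1.7316) / (5) = 0.1070
  y = (10 - (3)·-0.7575 - (2)·1.7316) / (8) = 1.1012
  z = (8 - (-1)·-0.7575 - (-3)·1.6600) / (8) = 1.5278

(0.1070, 1.1012, 1.5278)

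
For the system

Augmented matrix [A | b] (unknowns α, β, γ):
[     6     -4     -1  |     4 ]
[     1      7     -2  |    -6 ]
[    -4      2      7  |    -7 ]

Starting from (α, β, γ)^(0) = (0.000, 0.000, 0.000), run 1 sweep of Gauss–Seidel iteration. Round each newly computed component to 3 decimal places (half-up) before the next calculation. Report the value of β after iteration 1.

-0.952

Iteration 1:
  α = (4 - (-4)·0.000 - (-1)·0.000) / (6) = 0.667
  β = (-6 - (1)·0.667 - (-2)·0.000) / (7) = -0.952
  γ = (-7 - (-4)·0.667 - (2)·-0.952) / (7) = -0.347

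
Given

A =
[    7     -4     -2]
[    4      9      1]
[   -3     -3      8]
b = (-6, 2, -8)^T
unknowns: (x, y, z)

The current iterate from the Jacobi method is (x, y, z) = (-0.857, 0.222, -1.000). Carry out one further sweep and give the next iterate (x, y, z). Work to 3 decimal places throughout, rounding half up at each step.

(-1.016, 0.714, -1.238)

One sweep:
  x = (-6 - (-4)·0.222 - (-2)·-1.000) / (7) = -1.016
  y = (2 - (4)·-0.857 - (1)·-1.000) / (9) = 0.714
  z = (-8 - (-3)·-0.857 - (-3)·0.222) / (8) = -1.238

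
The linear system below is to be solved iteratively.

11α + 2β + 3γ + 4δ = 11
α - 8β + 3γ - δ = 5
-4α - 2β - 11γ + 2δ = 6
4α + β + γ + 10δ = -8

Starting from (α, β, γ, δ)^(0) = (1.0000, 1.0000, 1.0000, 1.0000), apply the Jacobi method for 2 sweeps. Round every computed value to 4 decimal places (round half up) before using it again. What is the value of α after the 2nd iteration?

1.8025

Iteration 1:
  α = (11 - (2)·1.0000 - (3)·1.0000 - (4)·1.0000) / (11) = 0.1818
  β = (5 - (1)·1.0000 - (3)·1.0000 - (-1)·1.0000) / (-8) = -0.2500
  γ = (6 - (-4)·1.0000 - (-2)·1.0000 - (2)·1.0000) / (-11) = -0.9091
  δ = (-8 - (4)·1.0000 - (1)·1.0000 - (1)·1.0000) / (10) = -1.4000
Iteration 2:
  α = (11 - (2)·-0.2500 - (3)·-0.9091 - (4)·-1.4000) / (11) = 1.8025
  β = (5 - (1)·0.1818 - (3)·-0.9091 - (-1)·-1.4000) / (-8) = -0.7682
  γ = (6 - (-4)·0.1818 - (-2)·-0.2500 - (2)·-1.4000) / (-11) = -0.8207
  δ = (-8 - (4)·0.1818 - (1)·-0.2500 - (1)·-0.9091) / (10) = -0.7568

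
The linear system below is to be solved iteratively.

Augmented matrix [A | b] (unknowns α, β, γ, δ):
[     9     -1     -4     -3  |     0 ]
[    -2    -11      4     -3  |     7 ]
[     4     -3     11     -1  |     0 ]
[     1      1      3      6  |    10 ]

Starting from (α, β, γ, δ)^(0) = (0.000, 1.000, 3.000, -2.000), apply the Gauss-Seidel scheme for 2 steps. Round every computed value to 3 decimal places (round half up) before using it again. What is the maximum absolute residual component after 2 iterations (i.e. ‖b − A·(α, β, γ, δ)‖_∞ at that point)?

Iteration 1:
  α = (0 - (-1)·1.000 - (-4)·3.000 - (-3)·-2.000) / (9) = 0.778
  β = (7 - (-2)·0.778 - (4)·3.000 - (-3)·-2.000) / (-11) = 0.859
  γ = (0 - (4)·0.778 - (-3)·0.859 - (-1)·-2.000) / (11) = -0.230
  δ = (10 - (1)·0.778 - (1)·0.859 - (3)·-0.230) / (6) = 1.509
Iteration 2:
  α = (0 - (-1)·0.859 - (-4)·-0.230 - (-3)·1.509) / (9) = 0.496
  β = (7 - (-2)·0.496 - (4)·-0.230 - (-3)·1.509) / (-11) = -1.222
  γ = (0 - (4)·0.496 - (-3)·-1.222 - (-1)·1.509) / (11) = -0.376
  δ = (10 - (1)·0.496 - (1)·-1.222 - (3)·-0.376) / (6) = 1.976
Residual b − A·x = (-1.262, 1.982, 0.462, -0.002); ∞-norm = 1.982

1.982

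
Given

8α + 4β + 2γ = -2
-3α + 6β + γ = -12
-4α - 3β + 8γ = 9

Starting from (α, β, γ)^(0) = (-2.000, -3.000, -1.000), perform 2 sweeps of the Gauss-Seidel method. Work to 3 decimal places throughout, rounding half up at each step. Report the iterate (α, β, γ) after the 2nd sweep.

Iteration 1:
  α = (-2 - (4)·-3.000 - (2)·-1.000) / (8) = 1.500
  β = (-12 - (-3)·1.500 - (1)·-1.000) / (6) = -1.083
  γ = (9 - (-4)·1.500 - (-3)·-1.083) / (8) = 1.469
Iteration 2:
  α = (-2 - (4)·-1.083 - (2)·1.469) / (8) = -0.076
  β = (-12 - (-3)·-0.076 - (1)·1.469) / (6) = -2.283
  γ = (9 - (-4)·-0.076 - (-3)·-2.283) / (8) = 0.231

(-0.076, -2.283, 0.231)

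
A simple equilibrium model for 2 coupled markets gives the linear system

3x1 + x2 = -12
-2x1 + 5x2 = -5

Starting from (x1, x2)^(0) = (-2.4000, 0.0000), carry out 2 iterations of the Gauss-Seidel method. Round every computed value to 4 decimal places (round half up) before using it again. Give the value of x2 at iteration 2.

-2.2533

Iteration 1:
  x1 = (-12 - (1)·0.0000) / (3) = -4.0000
  x2 = (-5 - (-2)·-4.0000) / (5) = -2.6000
Iteration 2:
  x1 = (-12 - (1)·-2.6000) / (3) = -3.1333
  x2 = (-5 - (-2)·-3.1333) / (5) = -2.2533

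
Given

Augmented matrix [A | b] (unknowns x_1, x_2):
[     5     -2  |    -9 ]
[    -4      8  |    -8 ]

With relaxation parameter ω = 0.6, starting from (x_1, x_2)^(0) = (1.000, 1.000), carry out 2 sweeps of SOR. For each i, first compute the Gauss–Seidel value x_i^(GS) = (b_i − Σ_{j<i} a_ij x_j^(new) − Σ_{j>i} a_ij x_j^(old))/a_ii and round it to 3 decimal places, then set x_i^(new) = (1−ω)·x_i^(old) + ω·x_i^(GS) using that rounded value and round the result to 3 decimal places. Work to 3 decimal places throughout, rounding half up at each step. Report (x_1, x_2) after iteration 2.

Iteration 1:
  x_1: GS value = (-9 - (-2)·1.000) / (5) = -1.400;  x_1 ← (1−ω)·1.000 + ω·-1.400 = -0.440
  x_2: GS value = (-8 - (-4)·-0.440) / (8) = -1.220;  x_2 ← (1−ω)·1.000 + ω·-1.220 = -0.332
Iteration 2:
  x_1: GS value = (-9 - (-2)·-0.332) / (5) = -1.933;  x_1 ← (1−ω)·-0.440 + ω·-1.933 = -1.336
  x_2: GS value = (-8 - (-4)·-1.336) / (8) = -1.668;  x_2 ← (1−ω)·-0.332 + ω·-1.668 = -1.134

(-1.336, -1.134)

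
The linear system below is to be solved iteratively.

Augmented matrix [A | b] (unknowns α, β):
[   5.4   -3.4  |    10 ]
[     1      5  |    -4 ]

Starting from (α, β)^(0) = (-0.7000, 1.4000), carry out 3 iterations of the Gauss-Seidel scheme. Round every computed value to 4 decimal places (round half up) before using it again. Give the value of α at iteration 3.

Iteration 1:
  α = (10 - (-3.4)·1.4000) / (5.4) = 2.7333
  β = (-4 - (1)·2.7333) / (5) = -1.3467
Iteration 2:
  α = (10 - (-3.4)·-1.3467) / (5.4) = 1.0039
  β = (-4 - (1)·1.0039) / (5) = -1.0008
Iteration 3:
  α = (10 - (-3.4)·-1.0008) / (5.4) = 1.2217
  β = (-4 - (1)·1.2217) / (5) = -1.0443

1.2217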